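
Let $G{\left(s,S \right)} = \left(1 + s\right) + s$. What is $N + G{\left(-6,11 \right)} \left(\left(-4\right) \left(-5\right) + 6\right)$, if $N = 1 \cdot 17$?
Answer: $-269$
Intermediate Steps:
$G{\left(s,S \right)} = 1 + 2 s$
$N = 17$
$N + G{\left(-6,11 \right)} \left(\left(-4\right) \left(-5\right) + 6\right) = 17 + \left(1 + 2 \left(-6\right)\right) \left(\left(-4\right) \left(-5\right) + 6\right) = 17 + \left(1 - 12\right) \left(20 + 6\right) = 17 - 286 = -269$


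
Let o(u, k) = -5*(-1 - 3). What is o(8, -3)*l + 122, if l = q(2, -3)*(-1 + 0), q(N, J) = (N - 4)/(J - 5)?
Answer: 117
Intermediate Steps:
q(N, J) = (-4 + N)/(-5 + J)
o(u, k) = 20 (o(u, k) = -5*(-4) = 20)
l = -1/4 (l = ((-4 + 2)/(-5 - 3))*(-1 + 0) = (-2/(-8))*(-1) = -1/8*(-2)*(-1) = (1/4)*(-1) = -1/4 ≈ -0.25000)
o(8, -3)*l + 122 = 20*(-1/4) + 122 = -5 + 122 = 117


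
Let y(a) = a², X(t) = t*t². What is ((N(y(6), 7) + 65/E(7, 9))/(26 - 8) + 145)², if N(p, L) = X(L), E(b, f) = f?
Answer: 177449041/6561 ≈ 27046.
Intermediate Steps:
X(t) = t³
N(p, L) = L³
((N(y(6), 7) + 65/E(7, 9))/(26 - 8) + 145)² = ((7³ + 65/9)/(26 - 8) + 145)² = ((343 + 65*(⅑))/18 + 145)² = ((343 + 65/9)*(1/18) + 145)² = ((3152/9)*(1/18) + 145)² = (1576/81 + 145)² = (13321/81)² = 177449041/6561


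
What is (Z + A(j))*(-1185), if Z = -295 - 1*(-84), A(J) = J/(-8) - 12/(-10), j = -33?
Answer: 1949799/8 ≈ 2.4373e+5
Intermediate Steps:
A(J) = 6/5 - J/8 (A(J) = J*(-⅛) - 12*(-⅒) = -J/8 + 6/5 = 6/5 - J/8)
Z = -211 (Z = -295 + 84 = -211)
(Z + A(j))*(-1185) = (-211 + (6/5 - ⅛*(-33)))*(-1185) = (-211 + (6/5 + 33/8))*(-1185) = (-211 + 213/40)*(-1185) = -8227/40*(-1185) = 1949799/8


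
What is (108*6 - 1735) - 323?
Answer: -1410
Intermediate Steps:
(108*6 - 1735) - 323 = (648 - 1735) - 323 = -1087 - 323 = -1410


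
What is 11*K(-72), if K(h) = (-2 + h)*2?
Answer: -1628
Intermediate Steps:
K(h) = -4 + 2*h
11*K(-72) = 11*(-4 + 2*(-72)) = 11*(-4 - 144) = 11*(-148) = -1628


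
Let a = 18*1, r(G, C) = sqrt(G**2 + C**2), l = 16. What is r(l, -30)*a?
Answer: 612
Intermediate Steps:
r(G, C) = sqrt(C**2 + G**2)
a = 18
r(l, -30)*a = sqrt((-30)**2 + 16**2)*18 = sqrt(900 + 256)*18 = sqrt(1156)*18 = 34*18 = 612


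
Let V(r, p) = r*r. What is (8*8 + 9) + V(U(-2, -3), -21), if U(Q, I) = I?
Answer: 82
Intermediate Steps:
V(r, p) = r²
(8*8 + 9) + V(U(-2, -3), -21) = (8*8 + 9) + (-3)² = (64 + 9) + 9 = 73 + 9 = 82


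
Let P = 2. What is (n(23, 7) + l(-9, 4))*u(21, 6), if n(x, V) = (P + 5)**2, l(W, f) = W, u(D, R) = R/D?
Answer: 80/7 ≈ 11.429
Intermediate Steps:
n(x, V) = 49 (n(x, V) = (2 + 5)**2 = 7**2 = 49)
(n(23, 7) + l(-9, 4))*u(21, 6) = (49 - 9)*(6/21) = 40*(6*(1/21)) = 40*(2/7) = 80/7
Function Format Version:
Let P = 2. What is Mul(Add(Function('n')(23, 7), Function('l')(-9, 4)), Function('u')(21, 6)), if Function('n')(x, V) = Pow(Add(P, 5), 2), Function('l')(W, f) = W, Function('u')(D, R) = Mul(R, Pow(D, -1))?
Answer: Rational(80, 7) ≈ 11.429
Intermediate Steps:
Function('n')(x, V) = 49 (Function('n')(x, V) = Pow(Add(2, 5), 2) = Pow(7, 2) = 49)
Mul(Add(Function('n')(23, 7), Function('l')(-9, 4)), Function('u')(21, 6)) = Mul(Add(49, -9), Mul(6, Pow(21, -1))) = Mul(40, Mul(6, Rational(1, 21))) = Mul(40, Rational(2, 7)) = Rational(80, 7)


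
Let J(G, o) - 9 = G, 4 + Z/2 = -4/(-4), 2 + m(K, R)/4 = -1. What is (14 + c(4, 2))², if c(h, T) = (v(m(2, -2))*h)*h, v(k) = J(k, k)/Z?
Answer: 484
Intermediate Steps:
m(K, R) = -12 (m(K, R) = -8 + 4*(-1) = -8 - 4 = -12)
Z = -6 (Z = -8 + 2*(-4/(-4)) = -8 + 2*(-4*(-¼)) = -8 + 2*1 = -8 + 2 = -6)
J(G, o) = 9 + G
v(k) = -3/2 - k/6 (v(k) = (9 + k)/(-6) = (9 + k)*(-⅙) = -3/2 - k/6)
c(h, T) = h²/2 (c(h, T) = ((-3/2 - ⅙*(-12))*h)*h = ((-3/2 + 2)*h)*h = (h/2)*h = h²/2)
(14 + c(4, 2))² = (14 + (½)*4²)² = (14 + (½)*16)² = (14 + 8)² = 22² = 484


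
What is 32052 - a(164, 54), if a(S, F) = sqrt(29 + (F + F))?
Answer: 32052 - sqrt(137) ≈ 32040.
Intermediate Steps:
a(S, F) = sqrt(29 + 2*F)
32052 - a(164, 54) = 32052 - sqrt(29 + 2*54) = 32052 - sqrt(29 + 108) = 32052 - sqrt(137)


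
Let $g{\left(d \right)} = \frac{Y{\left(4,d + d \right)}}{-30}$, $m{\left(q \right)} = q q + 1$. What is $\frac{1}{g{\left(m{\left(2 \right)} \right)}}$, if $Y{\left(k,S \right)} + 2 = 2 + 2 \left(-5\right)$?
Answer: $3$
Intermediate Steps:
$m{\left(q \right)} = 1 + q^{2}$ ($m{\left(q \right)} = q^{2} + 1 = 1 + q^{2}$)
$Y{\left(k,S \right)} = -10$ ($Y{\left(k,S \right)} = -2 + \left(2 + 2 \left(-5\right)\right) = -2 + \left(2 - 10\right) = -2 - 8 = -10$)
$g{\left(d \right)} = \frac{1}{3}$ ($g{\left(d \right)} = - \frac{10}{-30} = \left(-10\right) \left(- \frac{1}{30}\right) = \frac{1}{3}$)
$\frac{1}{g{\left(m{\left(2 \right)} \right)}} = \frac{1}{\frac{1}{3}} = 3$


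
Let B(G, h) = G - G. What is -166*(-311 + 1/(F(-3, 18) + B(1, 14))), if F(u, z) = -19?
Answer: 981060/19 ≈ 51635.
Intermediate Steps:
B(G, h) = 0
-166*(-311 + 1/(F(-3, 18) + B(1, 14))) = -166*(-311 + 1/(-19 + 0)) = -166*(-311 + 1/(-19)) = -166*(-311 - 1/19) = -166*(-5910/19) = 981060/19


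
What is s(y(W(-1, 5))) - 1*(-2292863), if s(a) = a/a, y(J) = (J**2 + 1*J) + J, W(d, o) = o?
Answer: 2292864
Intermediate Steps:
y(J) = J**2 + 2*J (y(J) = (J**2 + J) + J = (J + J**2) + J = J**2 + 2*J)
s(a) = 1
s(y(W(-1, 5))) - 1*(-2292863) = 1 - 1*(-2292863) = 1 + 2292863 = 2292864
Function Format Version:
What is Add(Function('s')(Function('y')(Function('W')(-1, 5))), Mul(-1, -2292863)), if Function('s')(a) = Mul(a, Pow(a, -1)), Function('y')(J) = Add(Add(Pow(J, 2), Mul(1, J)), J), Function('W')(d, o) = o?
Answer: 2292864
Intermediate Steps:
Function('y')(J) = Add(Pow(J, 2), Mul(2, J)) (Function('y')(J) = Add(Add(Pow(J, 2), J), J) = Add(Add(J, Pow(J, 2)), J) = Add(Pow(J, 2), Mul(2, J)))
Function('s')(a) = 1
Add(Function('s')(Function('y')(Function('W')(-1, 5))), Mul(-1, -2292863)) = Add(1, Mul(-1, -2292863)) = Add(1, 2292863) = 2292864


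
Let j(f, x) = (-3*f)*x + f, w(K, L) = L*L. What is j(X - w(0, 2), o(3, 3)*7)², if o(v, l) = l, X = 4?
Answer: 0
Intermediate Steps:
w(K, L) = L²
j(f, x) = f - 3*f*x (j(f, x) = -3*f*x + f = f - 3*f*x)
j(X - w(0, 2), o(3, 3)*7)² = ((4 - 1*2²)*(1 - 9*7))² = ((4 - 1*4)*(1 - 3*21))² = ((4 - 4)*(1 - 63))² = (0*(-62))² = 0² = 0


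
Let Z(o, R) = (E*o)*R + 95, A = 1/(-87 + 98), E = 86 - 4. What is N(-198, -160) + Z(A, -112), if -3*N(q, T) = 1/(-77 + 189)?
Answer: -2734715/3696 ≈ -739.91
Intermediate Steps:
E = 82
A = 1/11 ≈ 0.090909
N(q, T) = -1/336 (N(q, T) = -1/(3*(-77 + 189)) = -⅓/112 = -⅓*1/112 = -1/336)
Z(o, R) = 95 + 82*R*o (Z(o, R) = (82*o)*R + 95 = 82*R*o + 95 = 95 + 82*R*o)
N(-198, -160) + Z(A, -112) = -1/336 + (95 + 82*(-112)*(1/11)) = -1/336 + (95 - 9184/11) = -1/336 - 8139/11 = -2734715/3696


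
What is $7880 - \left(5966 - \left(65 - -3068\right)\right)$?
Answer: $5047$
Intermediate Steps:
$7880 - \left(5966 - \left(65 - -3068\right)\right) = 7880 - \left(5966 - \left(65 + 3068\right)\right) = 7880 - \left(5966 - 3133\right) = 7880 - 2833 = 5047$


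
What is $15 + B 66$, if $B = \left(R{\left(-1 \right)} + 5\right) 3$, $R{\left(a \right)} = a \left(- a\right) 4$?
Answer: $213$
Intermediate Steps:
$R{\left(a \right)} = - 4 a^{2}$ ($R{\left(a \right)} = - a^{2} \cdot 4 = - 4 a^{2}$)
$B = 3$ ($B = \left(- 4 \left(-1\right)^{2} + 5\right) 3 = \left(\left(-4\right) 1 + 5\right) 3 = \left(-4 + 5\right) 3 = 1 \cdot 3 = 3$)
$15 + B 66 = 15 + 3 \cdot 66 = 15 + 198 = 213$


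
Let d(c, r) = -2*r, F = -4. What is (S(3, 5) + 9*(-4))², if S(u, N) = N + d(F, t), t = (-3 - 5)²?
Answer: 25281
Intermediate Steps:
t = 64 (t = (-8)² = 64)
S(u, N) = -128 + N (S(u, N) = N - 2*64 = N - 128 = -128 + N)
(S(3, 5) + 9*(-4))² = ((-128 + 5) + 9*(-4))² = (-123 - 36)² = (-159)² = 25281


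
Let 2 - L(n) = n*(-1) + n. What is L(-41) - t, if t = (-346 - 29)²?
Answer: -140623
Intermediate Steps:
L(n) = 2 (L(n) = 2 - (n*(-1) + n) = 2 - (-n + n) = 2 - 1*0 = 2 + 0 = 2)
t = 140625 (t = (-375)² = 140625)
L(-41) - t = 2 - 1*140625 = 2 - 140625 = -140623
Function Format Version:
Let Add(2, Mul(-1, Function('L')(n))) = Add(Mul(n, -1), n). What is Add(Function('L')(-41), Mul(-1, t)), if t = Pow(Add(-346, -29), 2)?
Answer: -140623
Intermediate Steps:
Function('L')(n) = 2 (Function('L')(n) = Add(2, Mul(-1, Add(Mul(n, -1), n))) = Add(2, Mul(-1, Add(Mul(-1, n), n))) = Add(2, Mul(-1, 0)) = Add(2, 0) = 2)
t = 140625 (t = Pow(-375, 2) = 140625)
Add(Function('L')(-41), Mul(-1, t)) = Add(2, Mul(-1, 140625)) = Add(2, -140625) = -140623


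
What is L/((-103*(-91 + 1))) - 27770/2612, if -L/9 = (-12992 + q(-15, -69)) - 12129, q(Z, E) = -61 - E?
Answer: 4624007/336295 ≈ 13.750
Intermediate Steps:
L = 226017 (L = -9*((-12992 + (-61 - 1*(-69))) - 12129) = -9*((-12992 + (-61 + 69)) - 12129) = -9*((-12992 + 8) - 12129) = -9*(-12984 - 12129) = -9*(-25113) = 226017)
L/((-103*(-91 + 1))) - 27770/2612 = 226017/((-103*(-91 + 1))) - 27770/2612 = 226017/((-103*(-90))) - 27770*1/2612 = 226017/9270 - 13885/1306 = 226017*(1/9270) - 13885/1306 = 25113/1030 - 13885/1306 = 4624007/336295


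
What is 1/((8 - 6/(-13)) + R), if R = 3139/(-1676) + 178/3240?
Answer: 2206035/14655937 ≈ 0.15052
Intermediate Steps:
R = -308501/169695 (R = 3139*(-1/1676) + 178*(1/3240) = -3139/1676 + 89/1620 = -308501/169695 ≈ -1.8180)
1/((8 - 6/(-13)) + R) = 1/((8 - 6/(-13)) - 308501/169695) = 1/((8 - 6*(-1/13)) - 308501/169695) = 1/((8 + 6/13) - 308501/169695) = 1/(110/13 - 308501/169695) = 1/(14655937/2206035) = 2206035/14655937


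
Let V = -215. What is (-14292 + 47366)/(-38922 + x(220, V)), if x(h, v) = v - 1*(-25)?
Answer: -16537/19556 ≈ -0.84562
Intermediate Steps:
x(h, v) = 25 + v (x(h, v) = v + 25 = 25 + v)
(-14292 + 47366)/(-38922 + x(220, V)) = (-14292 + 47366)/(-38922 + (25 - 215)) = 33074/(-38922 - 190) = 33074/(-39112) = 33074*(-1/39112) = -16537/19556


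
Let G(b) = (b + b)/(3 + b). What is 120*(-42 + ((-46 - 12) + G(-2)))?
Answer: -12480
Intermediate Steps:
G(b) = 2*b/(3 + b) (G(b) = (2*b)/(3 + b) = 2*b/(3 + b))
120*(-42 + ((-46 - 12) + G(-2))) = 120*(-42 + ((-46 - 12) + 2*(-2)/(3 - 2))) = 120*(-42 + (-58 + 2*(-2)/1)) = 120*(-42 + (-58 + 2*(-2)*1)) = 120*(-42 + (-58 - 4)) = 120*(-42 - 62) = 120*(-104) = -12480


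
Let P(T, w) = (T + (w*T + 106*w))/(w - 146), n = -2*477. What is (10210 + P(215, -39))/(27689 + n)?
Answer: 1901154/4945975 ≈ 0.38438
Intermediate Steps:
n = -954
P(T, w) = (T + 106*w + T*w)/(-146 + w) (P(T, w) = (T + (T*w + 106*w))/(-146 + w) = (T + (106*w + T*w))/(-146 + w) = (T + 106*w + T*w)/(-146 + w))
(10210 + P(215, -39))/(27689 + n) = (10210 + (215 + 106*(-39) + 215*(-39))/(-146 - 39))/(27689 - 954) = (10210 + (215 - 4134 - 8385)/(-185))/26735 = (10210 - 1/185*(-12304))*(1/26735) = (10210 + 12304/185)*(1/26735) = (1901154/185)*(1/26735) = 1901154/4945975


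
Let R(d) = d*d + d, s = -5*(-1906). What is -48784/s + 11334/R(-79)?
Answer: -16049499/4893655 ≈ -3.2797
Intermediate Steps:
s = 9530
R(d) = d + d**2 (R(d) = d**2 + d = d + d**2)
-48784/s + 11334/R(-79) = -48784/9530 + 11334/((-79*(1 - 79))) = -48784*1/9530 + 11334/((-79*(-78))) = -24392/4765 + 11334/6162 = -24392/4765 + 11334*(1/6162) = -24392/4765 + 1889/1027 = -16049499/4893655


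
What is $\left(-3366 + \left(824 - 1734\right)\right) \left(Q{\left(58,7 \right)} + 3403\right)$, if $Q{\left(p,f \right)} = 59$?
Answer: $-14803512$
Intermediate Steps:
$\left(-3366 + \left(824 - 1734\right)\right) \left(Q{\left(58,7 \right)} + 3403\right) = \left(-3366 + \left(824 - 1734\right)\right) \left(59 + 3403\right) = \left(-3366 - 910\right) 3462 = \left(-4276\right) 3462 = -14803512$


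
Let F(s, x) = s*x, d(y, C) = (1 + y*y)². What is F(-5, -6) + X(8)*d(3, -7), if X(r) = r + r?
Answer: 1630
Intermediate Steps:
d(y, C) = (1 + y²)²
X(r) = 2*r
F(-5, -6) + X(8)*d(3, -7) = -5*(-6) + (2*8)*(1 + 3²)² = 30 + 16*(1 + 9)² = 30 + 16*10² = 30 + 16*100 = 30 + 1600 = 1630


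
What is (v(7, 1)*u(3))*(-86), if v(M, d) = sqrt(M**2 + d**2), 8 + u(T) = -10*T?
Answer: 16340*sqrt(2) ≈ 23108.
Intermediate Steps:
u(T) = -8 - 10*T
(v(7, 1)*u(3))*(-86) = (sqrt(7**2 + 1**2)*(-8 - 10*3))*(-86) = (sqrt(49 + 1)*(-8 - 30))*(-86) = (sqrt(50)*(-38))*(-86) = ((5*sqrt(2))*(-38))*(-86) = -190*sqrt(2)*(-86) = 16340*sqrt(2)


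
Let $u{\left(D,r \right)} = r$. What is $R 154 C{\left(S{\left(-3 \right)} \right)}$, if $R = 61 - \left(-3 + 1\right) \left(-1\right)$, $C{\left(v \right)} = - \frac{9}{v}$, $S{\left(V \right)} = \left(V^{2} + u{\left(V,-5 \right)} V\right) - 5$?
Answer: $- \frac{81774}{19} \approx -4303.9$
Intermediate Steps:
$S{\left(V \right)} = -5 + V^{2} - 5 V$ ($S{\left(V \right)} = \left(V^{2} - 5 V\right) - 5 = -5 + V^{2} - 5 V$)
$R = 59$ ($R = 61 - \left(-2\right) \left(-1\right) = 61 - 2 = 59$)
$R 154 C{\left(S{\left(-3 \right)} \right)} = 59 \cdot 154 \left(- \frac{9}{-5 + \left(-3\right)^{2} - -15}\right) = 9086 \left(- \frac{9}{-5 + 9 + 15}\right) = 9086 \left(- \frac{9}{19}\right) = - \frac{81774}{19}$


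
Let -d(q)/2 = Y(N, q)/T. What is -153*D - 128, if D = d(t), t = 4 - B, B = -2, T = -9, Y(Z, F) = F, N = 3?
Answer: -332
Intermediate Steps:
t = 6 (t = 4 - 1*(-2) = 4 + 2 = 6)
d(q) = 2*q/9 (d(q) = -2*q/(-9) = -2*q*(-1)/9 = -(-2)*q/9 = 2*q/9)
D = 4/3 (D = (2/9)*6 = 4/3 ≈ 1.3333)
-153*D - 128 = -153*4/3 - 128 = -204 - 128 = -332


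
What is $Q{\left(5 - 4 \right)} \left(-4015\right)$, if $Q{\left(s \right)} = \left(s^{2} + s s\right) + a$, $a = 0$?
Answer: $-8030$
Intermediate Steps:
$Q{\left(s \right)} = 2 s^{2}$ ($Q{\left(s \right)} = \left(s^{2} + s s\right) + 0 = \left(s^{2} + s^{2}\right) + 0 = 2 s^{2} + 0 = 2 s^{2}$)
$Q{\left(5 - 4 \right)} \left(-4015\right) = 2 \left(5 - 4\right)^{2} \left(-4015\right) = 2 \cdot 1^{2} \left(-4015\right) = 2 \cdot 1 \left(-4015\right) = 2 \left(-4015\right) = -8030$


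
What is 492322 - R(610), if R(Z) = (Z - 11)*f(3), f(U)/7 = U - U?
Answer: 492322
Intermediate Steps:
f(U) = 0 (f(U) = 7*(U - U) = 7*0 = 0)
R(Z) = 0 (R(Z) = (Z - 11)*0 = (-11 + Z)*0 = 0)
492322 - R(610) = 492322 - 1*0 = 492322 + 0 = 492322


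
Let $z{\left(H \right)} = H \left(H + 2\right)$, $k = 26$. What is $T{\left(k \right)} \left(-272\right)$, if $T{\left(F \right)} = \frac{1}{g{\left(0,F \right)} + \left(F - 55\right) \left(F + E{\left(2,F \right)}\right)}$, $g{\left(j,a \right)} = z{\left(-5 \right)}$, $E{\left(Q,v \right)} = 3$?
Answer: $\frac{136}{413} \approx 0.3293$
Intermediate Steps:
$z{\left(H \right)} = H \left(2 + H\right)$
$g{\left(j,a \right)} = 15$ ($g{\left(j,a \right)} = - 5 \left(2 - 5\right) = \left(-5\right) \left(-3\right) = 15$)
$T{\left(F \right)} = \frac{1}{15 + \left(-55 + F\right) \left(3 + F\right)}$ ($T{\left(F \right)} = \frac{1}{15 + \left(F - 55\right) \left(F + 3\right)} = \frac{1}{15 + \left(-55 + F\right) \left(3 + F\right)}$)
$T{\left(k \right)} \left(-272\right) = \frac{1}{-150 + 26^{2} - 1352} \left(-272\right) = \frac{1}{-150 + 676 - 1352} \left(-272\right) = \frac{1}{-826} \left(-272\right) = \left(- \frac{1}{826}\right) \left(-272\right) = \frac{136}{413}$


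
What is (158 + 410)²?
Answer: 322624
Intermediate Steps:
(158 + 410)² = 568² = 322624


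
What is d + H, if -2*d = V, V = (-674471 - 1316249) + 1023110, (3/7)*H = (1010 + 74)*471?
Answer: 1675121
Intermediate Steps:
H = 1191316 (H = 7*((1010 + 74)*471)/3 = 7*(1084*471)/3 = (7/3)*510564 = 1191316)
V = -967610 (V = -1990720 + 1023110 = -967610)
d = 483805 (d = -1/2*(-967610) = 483805)
d + H = 483805 + 1191316 = 1675121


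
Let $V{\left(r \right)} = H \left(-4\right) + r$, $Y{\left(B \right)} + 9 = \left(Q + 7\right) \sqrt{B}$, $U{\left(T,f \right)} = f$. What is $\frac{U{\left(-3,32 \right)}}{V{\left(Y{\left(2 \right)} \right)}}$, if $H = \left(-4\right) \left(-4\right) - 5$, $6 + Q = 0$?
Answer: $- \frac{1696}{2807} - \frac{32 \sqrt{2}}{2807} \approx -0.62033$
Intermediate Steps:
$Q = -6$ ($Q = -6 + 0 = -6$)
$H = 11$ ($H = 16 - 5 = 11$)
$Y{\left(B \right)} = -9 + \sqrt{B}$ ($Y{\left(B \right)} = -9 + \left(-6 + 7\right) \sqrt{B} = -9 + 1 \sqrt{B} = -9 + \sqrt{B}$)
$V{\left(r \right)} = -44 + r$ ($V{\left(r \right)} = 11 \left(-4\right) + r = -44 + r$)
$\frac{U{\left(-3,32 \right)}}{V{\left(Y{\left(2 \right)} \right)}} = \frac{32}{-44 - \left(9 - \sqrt{2}\right)} = \frac{32}{-53 + \sqrt{2}}$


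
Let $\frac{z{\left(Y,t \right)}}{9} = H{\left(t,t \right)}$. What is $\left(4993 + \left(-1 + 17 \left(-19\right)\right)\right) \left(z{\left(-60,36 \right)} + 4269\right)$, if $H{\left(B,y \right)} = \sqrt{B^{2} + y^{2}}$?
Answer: $19931961 + 1512756 \sqrt{2} \approx 2.2071 \cdot 10^{7}$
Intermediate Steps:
$z{\left(Y,t \right)} = 9 \sqrt{2} \sqrt{t^{2}}$ ($z{\left(Y,t \right)} = 9 \sqrt{t^{2} + t^{2}} = 9 \sqrt{2 t^{2}} = 9 \sqrt{2} \sqrt{t^{2}}$)
$\left(4993 + \left(-1 + 17 \left(-19\right)\right)\right) \left(z{\left(-60,36 \right)} + 4269\right) = \left(4993 + \left(-1 + 17 \left(-19\right)\right)\right) \left(9 \sqrt{2} \sqrt{36^{2}} + 4269\right) = \left(4993 - 324\right) \left(9 \sqrt{2} \sqrt{1296} + 4269\right) = \left(4993 - 324\right) \left(9 \sqrt{2} \cdot 36 + 4269\right) = 4669 \left(324 \sqrt{2} + 4269\right) = 4669 \left(4269 + 324 \sqrt{2}\right) = 19931961 + 1512756 \sqrt{2}$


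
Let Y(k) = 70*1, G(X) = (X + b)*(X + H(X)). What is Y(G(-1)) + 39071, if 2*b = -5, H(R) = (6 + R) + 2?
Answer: 39141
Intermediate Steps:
H(R) = 8 + R
b = -5/2 (b = (1/2)*(-5) = -5/2 ≈ -2.5000)
G(X) = (8 + 2*X)*(-5/2 + X) (G(X) = (X - 5/2)*(X + (8 + X)) = (-5/2 + X)*(8 + 2*X) = (8 + 2*X)*(-5/2 + X))
Y(k) = 70
Y(G(-1)) + 39071 = 70 + 39071 = 39141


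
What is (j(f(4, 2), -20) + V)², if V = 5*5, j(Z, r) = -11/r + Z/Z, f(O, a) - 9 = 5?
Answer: 281961/400 ≈ 704.90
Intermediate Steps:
f(O, a) = 14 (f(O, a) = 9 + 5 = 14)
j(Z, r) = 1 - 11/r (j(Z, r) = -11/r + 1 = 1 - 11/r)
V = 25
(j(f(4, 2), -20) + V)² = ((-11 - 20)/(-20) + 25)² = (-1/20*(-31) + 25)² = (31/20 + 25)² = (531/20)² = 281961/400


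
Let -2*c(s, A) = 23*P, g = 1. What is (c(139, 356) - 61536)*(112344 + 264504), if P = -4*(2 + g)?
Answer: -23137713504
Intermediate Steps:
P = -12 (P = -4*(2 + 1) = -4*3 = -12)
c(s, A) = 138 (c(s, A) = -23*(-12)/2 = -½*(-276) = 138)
(c(139, 356) - 61536)*(112344 + 264504) = (138 - 61536)*(112344 + 264504) = -61398*376848 = -23137713504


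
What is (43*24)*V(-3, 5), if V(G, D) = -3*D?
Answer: -15480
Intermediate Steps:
(43*24)*V(-3, 5) = (43*24)*(-3*5) = 1032*(-15) = -15480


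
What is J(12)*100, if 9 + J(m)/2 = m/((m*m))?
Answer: -5350/3 ≈ -1783.3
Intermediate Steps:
J(m) = -18 + 2/m (J(m) = -18 + 2*(m/((m*m))) = -18 + 2*(m/(m²)) = -18 + 2*(m/m²) = -18 + 2/m)
J(12)*100 = (-18 + 2/12)*100 = (-18 + 2*(1/12))*100 = (-18 + ⅙)*100 = -107/6*100 = -5350/3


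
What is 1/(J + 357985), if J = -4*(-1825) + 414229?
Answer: 1/779514 ≈ 1.2829e-6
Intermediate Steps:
J = 421529 (J = 7300 + 414229 = 421529)
1/(J + 357985) = 1/(421529 + 357985) = 1/779514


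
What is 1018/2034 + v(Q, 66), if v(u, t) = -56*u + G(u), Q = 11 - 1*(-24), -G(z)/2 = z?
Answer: -2064001/1017 ≈ -2029.5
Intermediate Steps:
G(z) = -2*z
Q = 35 (Q = 11 + 24 = 35)
v(u, t) = -58*u (v(u, t) = -56*u - 2*u = -58*u)
1018/2034 + v(Q, 66) = 1018/2034 - 58*35 = 1018*(1/2034) - 2030 = 509/1017 - 2030 = -2064001/1017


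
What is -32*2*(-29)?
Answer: 1856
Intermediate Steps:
-32*2*(-29) = -4*16*(-29) = -64*(-29) = 1856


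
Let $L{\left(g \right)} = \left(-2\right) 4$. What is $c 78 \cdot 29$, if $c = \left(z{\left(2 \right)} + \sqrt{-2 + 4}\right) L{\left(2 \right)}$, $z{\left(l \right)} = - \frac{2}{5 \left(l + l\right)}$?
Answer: $\frac{9048}{5} - 18096 \sqrt{2} \approx -23782.0$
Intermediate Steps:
$L{\left(g \right)} = -8$
$z{\left(l \right)} = - \frac{1}{5 l}$ ($z{\left(l \right)} = - \frac{2}{5 \cdot 2 l} = - \frac{2}{10 l} = - 2 \frac{1}{10 l} = - \frac{1}{5 l}$)
$c = \frac{4}{5} - 8 \sqrt{2}$ ($c = \left(- \frac{1}{5 \cdot 2} + \sqrt{-2 + 4}\right) \left(-8\right) = \left(\left(- \frac{1}{5}\right) \frac{1}{2} + \sqrt{2}\right) \left(-8\right) = \left(- \frac{1}{10} + \sqrt{2}\right) \left(-8\right) = \frac{4}{5} - 8 \sqrt{2} \approx -10.514$)
$c 78 \cdot 29 = \left(\frac{4}{5} - 8 \sqrt{2}\right) 78 \cdot 29 = \left(\frac{312}{5} - 624 \sqrt{2}\right) 29 = \frac{9048}{5} - 18096 \sqrt{2}$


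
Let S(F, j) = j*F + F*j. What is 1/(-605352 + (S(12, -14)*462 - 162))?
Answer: -1/760746 ≈ -1.3145e-6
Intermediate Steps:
S(F, j) = 2*F*j (S(F, j) = F*j + F*j = 2*F*j)
1/(-605352 + (S(12, -14)*462 - 162)) = 1/(-605352 + ((2*12*(-14))*462 - 162)) = 1/(-605352 + (-336*462 - 162)) = 1/(-605352 + (-155232 - 162)) = 1/(-605352 - 155394) = 1/(-760746) = -1/760746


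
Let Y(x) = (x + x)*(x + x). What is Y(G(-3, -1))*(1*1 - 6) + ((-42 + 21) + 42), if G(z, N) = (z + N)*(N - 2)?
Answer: -2859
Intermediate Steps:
G(z, N) = (-2 + N)*(N + z) (G(z, N) = (N + z)*(-2 + N) = (-2 + N)*(N + z))
Y(x) = 4*x² (Y(x) = (2*x)*(2*x) = 4*x²)
Y(G(-3, -1))*(1*1 - 6) + ((-42 + 21) + 42) = (4*((-1)² - 2*(-1) - 2*(-3) - 1*(-3))²)*(1*1 - 6) + ((-42 + 21) + 42) = (4*(1 + 2 + 6 + 3)²)*(1 - 6) + (-21 + 42) = (4*12²)*(-5) + 21 = (4*144)*(-5) + 21 = 576*(-5) + 21 = -2880 + 21 = -2859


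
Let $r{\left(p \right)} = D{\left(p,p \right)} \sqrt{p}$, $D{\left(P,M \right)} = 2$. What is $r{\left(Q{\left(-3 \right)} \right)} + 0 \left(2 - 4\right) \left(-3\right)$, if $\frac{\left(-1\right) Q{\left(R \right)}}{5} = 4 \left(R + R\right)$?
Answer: $4 \sqrt{30} \approx 21.909$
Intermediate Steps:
$Q{\left(R \right)} = - 40 R$ ($Q{\left(R \right)} = - 5 \cdot 4 \left(R + R\right) = - 5 \cdot 4 \cdot 2 R = - 5 \cdot 8 R = - 40 R$)
$r{\left(p \right)} = 2 \sqrt{p}$
$r{\left(Q{\left(-3 \right)} \right)} + 0 \left(2 - 4\right) \left(-3\right) = 2 \sqrt{\left(-40\right) \left(-3\right)} + 0 \left(2 - 4\right) \left(-3\right) = 2 \sqrt{120} + 0 \left(-2\right) \left(-3\right) = 2 \cdot 2 \sqrt{30} + 0 \left(-3\right) = 4 \sqrt{30} + 0 = 4 \sqrt{30}$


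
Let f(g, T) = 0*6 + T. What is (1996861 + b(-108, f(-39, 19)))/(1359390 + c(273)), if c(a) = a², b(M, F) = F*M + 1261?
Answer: 1996070/1433919 ≈ 1.3920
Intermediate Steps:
f(g, T) = T (f(g, T) = 0 + T = T)
b(M, F) = 1261 + F*M
(1996861 + b(-108, f(-39, 19)))/(1359390 + c(273)) = (1996861 + (1261 + 19*(-108)))/(1359390 + 273²) = (1996861 + (1261 - 2052))/(1359390 + 74529) = (1996861 - 791)/1433919 = 1996070*(1/1433919) = 1996070/1433919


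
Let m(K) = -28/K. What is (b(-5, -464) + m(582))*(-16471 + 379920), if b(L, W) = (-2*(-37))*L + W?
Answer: -88211979892/291 ≈ -3.0313e+8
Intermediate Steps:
b(L, W) = W + 74*L (b(L, W) = 74*L + W = W + 74*L)
(b(-5, -464) + m(582))*(-16471 + 379920) = ((-464 + 74*(-5)) - 28/582)*(-16471 + 379920) = ((-464 - 370) - 28*1/582)*363449 = (-834 - 14/291)*363449 = -242708/291*363449 = -88211979892/291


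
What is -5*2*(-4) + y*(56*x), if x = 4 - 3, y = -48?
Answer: -2648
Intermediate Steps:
x = 1
-5*2*(-4) + y*(56*x) = -5*2*(-4) - 2688 = -10*(-4) - 48*56 = 40 - 2688 = -2648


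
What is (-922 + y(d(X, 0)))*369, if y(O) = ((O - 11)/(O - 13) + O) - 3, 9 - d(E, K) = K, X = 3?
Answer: -675639/2 ≈ -3.3782e+5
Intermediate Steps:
d(E, K) = 9 - K
y(O) = -3 + O + (-11 + O)/(-13 + O) (y(O) = ((-11 + O)/(-13 + O) + O) - 3 = (O + (-11 + O)/(-13 + O)) - 3 = -3 + O + (-11 + O)/(-13 + O))
(-922 + y(d(X, 0)))*369 = (-922 + (28 + (9 - 1*0)² - 15*(9 - 1*0))/(-13 + (9 - 1*0)))*369 = (-922 + (28 + (9 + 0)² - 15*(9 + 0))/(-13 + (9 + 0)))*369 = (-922 + (28 + 9² - 15*9)/(-13 + 9))*369 = (-922 + (28 + 81 - 135)/(-4))*369 = (-922 - ¼*(-26))*369 = (-922 + 13/2)*369 = -1831/2*369 = -675639/2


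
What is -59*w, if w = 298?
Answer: -17582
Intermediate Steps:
-59*w = -59*298 = -17582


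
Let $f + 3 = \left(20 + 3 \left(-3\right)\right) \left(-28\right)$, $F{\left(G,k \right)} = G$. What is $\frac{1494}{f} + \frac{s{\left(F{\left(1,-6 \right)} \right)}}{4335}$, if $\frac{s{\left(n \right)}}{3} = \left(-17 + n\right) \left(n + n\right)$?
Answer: $- \frac{2168782}{449395} \approx -4.826$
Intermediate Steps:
$f = -311$ ($f = -3 + \left(20 + 3 \left(-3\right)\right) \left(-28\right) = -3 + \left(20 - 9\right) \left(-28\right) = -3 + 11 \left(-28\right) = -3 - 308 = -311$)
$s{\left(n \right)} = 6 n \left(-17 + n\right)$ ($s{\left(n \right)} = 3 \left(-17 + n\right) \left(n + n\right) = 3 \left(-17 + n\right) 2 n = 3 \cdot 2 n \left(-17 + n\right) = 6 n \left(-17 + n\right)$)
$\frac{1494}{f} + \frac{s{\left(F{\left(1,-6 \right)} \right)}}{4335} = \frac{1494}{-311} + \frac{6 \cdot 1 \left(-17 + 1\right)}{4335} = 1494 \left(- \frac{1}{311}\right) + 6 \cdot 1 \left(-16\right) \frac{1}{4335} = - \frac{1494}{311} - \frac{32}{1445} = - \frac{2168782}{449395}$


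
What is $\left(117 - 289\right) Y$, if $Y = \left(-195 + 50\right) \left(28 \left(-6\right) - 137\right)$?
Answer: $-7606700$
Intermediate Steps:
$Y = 44225$ ($Y = - 145 \left(-168 - 137\right) = \left(-145\right) \left(-305\right) = 44225$)
$\left(117 - 289\right) Y = \left(117 - 289\right) 44225 = \left(-172\right) 44225 = -7606700$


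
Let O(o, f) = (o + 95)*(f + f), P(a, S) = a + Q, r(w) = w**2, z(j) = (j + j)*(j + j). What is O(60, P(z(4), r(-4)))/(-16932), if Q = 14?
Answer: -2015/1411 ≈ -1.4281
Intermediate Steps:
z(j) = 4*j**2 (z(j) = (2*j)*(2*j) = 4*j**2)
P(a, S) = 14 + a (P(a, S) = a + 14 = 14 + a)
O(o, f) = 2*f*(95 + o) (O(o, f) = (95 + o)*(2*f) = 2*f*(95 + o))
O(60, P(z(4), r(-4)))/(-16932) = (2*(14 + 4*4**2)*(95 + 60))/(-16932) = (2*(14 + 4*16)*155)*(-1/16932) = (2*(14 + 64)*155)*(-1/16932) = (2*78*155)*(-1/16932) = 24180*(-1/16932) = -2015/1411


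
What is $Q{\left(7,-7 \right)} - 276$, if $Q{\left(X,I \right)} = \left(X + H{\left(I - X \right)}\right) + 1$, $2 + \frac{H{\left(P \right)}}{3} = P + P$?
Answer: $-358$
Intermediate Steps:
$H{\left(P \right)} = -6 + 6 P$ ($H{\left(P \right)} = -6 + 3 \left(P + P\right) = -6 + 3 \cdot 2 P = -6 + 6 P$)
$Q{\left(X,I \right)} = -5 - 5 X + 6 I$ ($Q{\left(X,I \right)} = \left(X + \left(-6 + 6 \left(I - X\right)\right)\right) + 1 = \left(X - \left(6 - 6 I + 6 X\right)\right) + 1 = \left(-6 - 5 X + 6 I\right) + 1 = -5 - 5 X + 6 I$)
$Q{\left(7,-7 \right)} - 276 = \left(-5 - 35 + 6 \left(-7\right)\right) - 276 = \left(-5 - 35 - 42\right) - 276 = -82 - 276 = -358$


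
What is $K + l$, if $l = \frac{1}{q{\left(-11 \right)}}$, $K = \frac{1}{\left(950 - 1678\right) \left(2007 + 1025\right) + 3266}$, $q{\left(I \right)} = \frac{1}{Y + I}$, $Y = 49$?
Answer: $\frac{83753139}{2204030} \approx 38.0$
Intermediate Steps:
$q{\left(I \right)} = \frac{1}{49 + I}$
$K = - \frac{1}{2204030}$ ($K = \frac{1}{\left(-728\right) 3032 + 3266} = \frac{1}{-2207296 + 3266} = \frac{1}{-2204030} = - \frac{1}{2204030} \approx -4.5371 \cdot 10^{-7}$)
$l = 38$ ($l = \frac{1}{\frac{1}{49 - 11}} = \frac{1}{\frac{1}{38}} = 38$)
$K + l = - \frac{1}{2204030} + 38 = \frac{83753139}{2204030}$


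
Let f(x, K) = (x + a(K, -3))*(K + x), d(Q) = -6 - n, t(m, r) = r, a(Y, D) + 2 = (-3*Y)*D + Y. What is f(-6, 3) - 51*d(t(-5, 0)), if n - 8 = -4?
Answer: 444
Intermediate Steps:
n = 4 (n = 8 - 4 = 4)
a(Y, D) = -2 + Y - 3*D*Y (a(Y, D) = -2 + ((-3*Y)*D + Y) = -2 + (-3*D*Y + Y) = -2 + (Y - 3*D*Y) = -2 + Y - 3*D*Y)
d(Q) = -10 (d(Q) = -6 - 1*4 = -6 - 4 = -10)
f(x, K) = (K + x)*(-2 + x + 10*K) (f(x, K) = (x + (-2 + K - 3*(-3)*K))*(K + x) = (x + (-2 + K + 9*K))*(K + x) = (x + (-2 + 10*K))*(K + x) = (-2 + x + 10*K)*(K + x) = (K + x)*(-2 + x + 10*K))
f(-6, 3) - 51*d(t(-5, 0)) = ((-6)**2 - 2*3 - 2*(-6) + 10*3**2 + 11*3*(-6)) - 51*(-10) = (36 - 6 + 12 + 10*9 - 198) + 510 = (36 - 6 + 12 + 90 - 198) + 510 = -66 + 510 = 444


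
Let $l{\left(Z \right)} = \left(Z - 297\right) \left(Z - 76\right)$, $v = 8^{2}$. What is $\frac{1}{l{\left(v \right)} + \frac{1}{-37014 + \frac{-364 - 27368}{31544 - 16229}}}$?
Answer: $\frac{188965714}{528348131239} \approx 0.00035765$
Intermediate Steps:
$v = 64$
$l{\left(Z \right)} = \left(-297 + Z\right) \left(-76 + Z\right)$
$\frac{1}{l{\left(v \right)} + \frac{1}{-37014 + \frac{-364 - 27368}{31544 - 16229}}} = \frac{1}{\left(22572 + 64^{2} - 23872\right) + \frac{1}{-37014 + \frac{-364 - 27368}{31544 - 16229}}} = \frac{1}{\left(22572 + 4096 - 23872\right) + \frac{1}{-37014 - \frac{27732}{15315}}} = \frac{1}{2796 + \frac{1}{-37014 - \frac{9244}{5105}}} = \frac{1}{2796 + \frac{1}{- \frac{188965714}{5105}}} = \frac{1}{2796 - \frac{5105}{188965714}} = \frac{1}{\frac{528348131239}{188965714}} = \frac{188965714}{528348131239}$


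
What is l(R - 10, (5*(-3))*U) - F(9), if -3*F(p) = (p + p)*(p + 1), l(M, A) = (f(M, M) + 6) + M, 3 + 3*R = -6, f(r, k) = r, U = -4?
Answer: 40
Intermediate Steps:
R = -3 (R = -1 + (⅓)*(-6) = -1 - 2 = -3)
l(M, A) = 6 + 2*M (l(M, A) = (M + 6) + M = (6 + M) + M = 6 + 2*M)
F(p) = -2*p*(1 + p)/3 (F(p) = -(p + p)*(p + 1)/3 = -2*p*(1 + p)/3)
l(R - 10, (5*(-3))*U) - F(9) = (6 + 2*(-3 - 10)) - (-2)*9*(1 + 9)/3 = (6 + 2*(-13)) - (-2)*9*10/3 = (6 - 26) - 1*(-60) = -20 + 60 = 40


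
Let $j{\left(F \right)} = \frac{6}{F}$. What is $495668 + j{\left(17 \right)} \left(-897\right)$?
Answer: $\frac{8420974}{17} \approx 4.9535 \cdot 10^{5}$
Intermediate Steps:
$495668 + j{\left(17 \right)} \left(-897\right) = 495668 + \frac{6}{17} \left(-897\right) = 495668 - \frac{5382}{17} = \frac{8420974}{17}$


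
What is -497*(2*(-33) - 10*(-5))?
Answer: 7952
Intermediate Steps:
-497*(2*(-33) - 10*(-5)) = -497*(-66 + 50) = -497*(-16) = 7952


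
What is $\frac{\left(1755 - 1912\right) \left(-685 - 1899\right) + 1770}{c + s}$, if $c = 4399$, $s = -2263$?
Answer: $\frac{203729}{1068} \approx 190.76$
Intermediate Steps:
$\frac{\left(1755 - 1912\right) \left(-685 - 1899\right) + 1770}{c + s} = \frac{\left(1755 - 1912\right) \left(-685 - 1899\right) + 1770}{4399 - 2263} = \frac{\left(-157\right) \left(-2584\right) + 1770}{2136} = \left(405688 + 1770\right) \frac{1}{2136} = 407458 \cdot \frac{1}{2136} = \frac{203729}{1068}$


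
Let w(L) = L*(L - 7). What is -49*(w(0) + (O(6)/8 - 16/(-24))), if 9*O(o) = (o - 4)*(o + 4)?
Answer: -833/18 ≈ -46.278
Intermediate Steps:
w(L) = L*(-7 + L)
O(o) = (-4 + o)*(4 + o)/9 (O(o) = ((o - 4)*(o + 4))/9 = ((-4 + o)*(4 + o))/9 = (-4 + o)*(4 + o)/9)
-49*(w(0) + (O(6)/8 - 16/(-24))) = -49*(0*(-7 + 0) + ((-16/9 + (1/9)*6**2)/8 - 16/(-24))) = -49*(0*(-7) + ((-16/9 + (1/9)*36)*(1/8) - 16*(-1/24))) = -49*(0 + ((-16/9 + 4)*(1/8) + 2/3)) = -49*(0 + ((20/9)*(1/8) + 2/3)) = -49*(0 + (5/18 + 2/3)) = -49*(0 + 17/18) = -49*17/18 = -833/18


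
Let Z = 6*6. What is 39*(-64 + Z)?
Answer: -1092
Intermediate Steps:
Z = 36
39*(-64 + Z) = 39*(-64 + 36) = 39*(-28) = -1092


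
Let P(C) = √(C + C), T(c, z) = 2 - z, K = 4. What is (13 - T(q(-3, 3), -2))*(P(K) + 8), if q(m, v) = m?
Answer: 72 + 18*√2 ≈ 97.456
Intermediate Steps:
P(C) = √2*√C (P(C) = √(2*C) = √2*√C)
(13 - T(q(-3, 3), -2))*(P(K) + 8) = (13 - (2 - 1*(-2)))*(√2*√4 + 8) = (13 - (2 + 2))*(√2*2 + 8) = (13 - 1*4)*(2*√2 + 8) = (13 - 4)*(8 + 2*√2) = 9*(8 + 2*√2) = 72 + 18*√2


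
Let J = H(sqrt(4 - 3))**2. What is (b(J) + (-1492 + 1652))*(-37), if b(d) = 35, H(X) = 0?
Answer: -7215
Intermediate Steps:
J = 0 (J = 0**2 = 0)
(b(J) + (-1492 + 1652))*(-37) = (35 + (-1492 + 1652))*(-37) = (35 + 160)*(-37) = 195*(-37) = -7215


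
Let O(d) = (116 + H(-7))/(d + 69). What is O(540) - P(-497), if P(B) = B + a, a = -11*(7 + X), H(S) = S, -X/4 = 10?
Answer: 81715/609 ≈ 134.18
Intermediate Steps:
X = -40 (X = -4*10 = -40)
a = 363 (a = -11*(7 - 40) = -11*(-33) = 363)
O(d) = 109/(69 + d) (O(d) = (116 - 7)/(d + 69) = 109/(69 + d))
P(B) = 363 + B (P(B) = B + 363 = 363 + B)
O(540) - P(-497) = 109/(69 + 540) - (363 - 497) = 109/609 - 1*(-134) = 109*(1/609) + 134 = 109/609 + 134 = 81715/609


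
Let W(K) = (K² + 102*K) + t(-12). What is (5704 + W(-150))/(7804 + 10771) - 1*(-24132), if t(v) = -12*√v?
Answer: 448264804/18575 - 24*I*√3/18575 ≈ 24133.0 - 0.0022379*I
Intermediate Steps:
W(K) = K² + 102*K - 24*I*√3 (W(K) = (K² + 102*K) - 24*I*√3 = K² + 102*K - 24*I*√3)
(5704 + W(-150))/(7804 + 10771) - 1*(-24132) = (5704 + ((-150)² + 102*(-150) - 24*I*√3))/(7804 + 10771) - 1*(-24132) = (5704 + (22500 - 15300 - 24*I*√3))/18575 + 24132 = (5704 + (7200 - 24*I*√3))*(1/18575) + 24132 = (12904 - 24*I*√3)*(1/18575) + 24132 = (12904/18575 - 24*I*√3/18575) + 24132 = 448264804/18575 - 24*I*√3/18575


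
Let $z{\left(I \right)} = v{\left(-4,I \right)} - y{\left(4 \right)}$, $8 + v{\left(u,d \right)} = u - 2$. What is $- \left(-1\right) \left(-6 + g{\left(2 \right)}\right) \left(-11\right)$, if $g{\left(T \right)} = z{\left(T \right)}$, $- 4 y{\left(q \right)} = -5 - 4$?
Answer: $\frac{979}{4} \approx 244.75$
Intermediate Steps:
$v{\left(u,d \right)} = -10 + u$ ($v{\left(u,d \right)} = -8 + \left(u - 2\right) = -8 + \left(-2 + u\right) = -10 + u$)
$y{\left(q \right)} = \frac{9}{4}$ ($y{\left(q \right)} = - \frac{-5 - 4}{4} = \left(- \frac{1}{4}\right) \left(-9\right) = \frac{9}{4}$)
$z{\left(I \right)} = - \frac{65}{4}$ ($z{\left(I \right)} = \left(-10 - 4\right) - \frac{9}{4} = -14 - \frac{9}{4} = - \frac{65}{4}$)
$g{\left(T \right)} = - \frac{65}{4}$
$- \left(-1\right) \left(-6 + g{\left(2 \right)}\right) \left(-11\right) = - \left(-1\right) \left(-6 - \frac{65}{4}\right) \left(-11\right) = - \left(-1\right) \left(\left(- \frac{89}{4}\right) \left(-11\right)\right) = - \frac{\left(-1\right) 979}{4} = \left(-1\right) \left(- \frac{979}{4}\right) = \frac{979}{4}$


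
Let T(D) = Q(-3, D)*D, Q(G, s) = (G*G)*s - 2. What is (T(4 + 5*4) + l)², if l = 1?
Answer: 26388769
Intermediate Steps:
Q(G, s) = -2 + s*G² (Q(G, s) = G²*s - 2 = s*G² - 2 = -2 + s*G²)
T(D) = D*(-2 + 9*D) (T(D) = (-2 + D*(-3)²)*D = (-2 + D*9)*D = (-2 + 9*D)*D = D*(-2 + 9*D))
(T(4 + 5*4) + l)² = ((4 + 5*4)*(-2 + 9*(4 + 5*4)) + 1)² = ((4 + 20)*(-2 + 9*(4 + 20)) + 1)² = (24*(-2 + 9*24) + 1)² = (24*(-2 + 216) + 1)² = (24*214 + 1)² = (5136 + 1)² = 5137² = 26388769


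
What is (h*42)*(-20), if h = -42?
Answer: 35280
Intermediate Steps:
(h*42)*(-20) = -42*42*(-20) = -1764*(-20) = 35280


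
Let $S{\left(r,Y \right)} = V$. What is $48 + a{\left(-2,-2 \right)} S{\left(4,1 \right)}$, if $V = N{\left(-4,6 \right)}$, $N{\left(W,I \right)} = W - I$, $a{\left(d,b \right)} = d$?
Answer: $68$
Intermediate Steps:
$V = -10$ ($V = -4 - 6 = -10$)
$S{\left(r,Y \right)} = -10$
$48 + a{\left(-2,-2 \right)} S{\left(4,1 \right)} = 48 - -20 = 48 + 20 = 68$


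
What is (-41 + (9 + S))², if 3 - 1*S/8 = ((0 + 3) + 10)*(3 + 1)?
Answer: 179776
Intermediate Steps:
S = -392 (S = 24 - 8*((0 + 3) + 10)*(3 + 1) = 24 - 8*(3 + 10)*4 = 24 - 104*4 = 24 - 8*52 = 24 - 416 = -392)
(-41 + (9 + S))² = (-41 + (9 - 392))² = (-41 - 383)² = (-424)² = 179776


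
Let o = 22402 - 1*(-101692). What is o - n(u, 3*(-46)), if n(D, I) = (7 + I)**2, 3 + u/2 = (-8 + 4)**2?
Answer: 106933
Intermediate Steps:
u = 26 (u = -6 + 2*(-8 + 4)**2 = -6 + 2*(-4)**2 = -6 + 2*16 = -6 + 32 = 26)
o = 124094 (o = 22402 + 101692 = 124094)
o - n(u, 3*(-46)) = 124094 - (7 + 3*(-46))**2 = 124094 - (7 - 138)**2 = 124094 - 1*(-131)**2 = 124094 - 1*17161 = 124094 - 17161 = 106933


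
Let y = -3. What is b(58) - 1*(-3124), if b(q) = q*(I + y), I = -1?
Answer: 2892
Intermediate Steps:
b(q) = -4*q (b(q) = q*(-1 - 3) = q*(-4) = -4*q)
b(58) - 1*(-3124) = -4*58 - 1*(-3124) = -232 + 3124 = 2892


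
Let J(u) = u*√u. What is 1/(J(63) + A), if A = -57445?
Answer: -57445/3299677978 - 189*√7/3299677978 ≈ -1.7561e-5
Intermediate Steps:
J(u) = u^(3/2)
1/(J(63) + A) = 1/(63^(3/2) - 57445) = 1/(189*√7 - 57445) = 1/(-57445 + 189*√7)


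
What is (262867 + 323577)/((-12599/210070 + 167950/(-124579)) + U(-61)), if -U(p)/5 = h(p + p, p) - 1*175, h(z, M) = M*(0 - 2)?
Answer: 2192488798350760/985468780447 ≈ 2224.8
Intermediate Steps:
h(z, M) = -2*M (h(z, M) = M*(-2) = -2*M)
U(p) = 875 + 10*p (U(p) = -5*(-2*p - 1*175) = -5*(-2*p - 175) = -5*(-175 - 2*p) = 875 + 10*p)
(262867 + 323577)/((-12599/210070 + 167950/(-124579)) + U(-61)) = (262867 + 323577)/((-12599/210070 + 167950/(-124579)) + (875 + 10*(-61))) = 586444/((-12599*1/210070 + 167950*(-1/124579)) + (875 - 610)) = 586444/((-12599/210070 - 167950/124579) + 265) = 586444/(-5264403903/3738615790 + 265) = 586444/(985468780447/3738615790) = 586444*(3738615790/985468780447) = 2192488798350760/985468780447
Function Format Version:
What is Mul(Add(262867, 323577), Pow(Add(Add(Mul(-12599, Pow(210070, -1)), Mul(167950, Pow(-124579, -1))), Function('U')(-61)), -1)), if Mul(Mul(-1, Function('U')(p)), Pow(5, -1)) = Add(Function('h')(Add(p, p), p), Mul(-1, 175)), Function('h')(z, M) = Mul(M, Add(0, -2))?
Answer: Rational(2192488798350760, 985468780447) ≈ 2224.8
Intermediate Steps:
Function('h')(z, M) = Mul(-2, M) (Function('h')(z, M) = Mul(M, -2) = Mul(-2, M))
Function('U')(p) = Add(875, Mul(10, p)) (Function('U')(p) = Mul(-5, Add(Mul(-2, p), Mul(-1, 175))) = Mul(-5, Add(Mul(-2, p), -175)) = Mul(-5, Add(-175, Mul(-2, p))) = Add(875, Mul(10, p)))
Mul(Add(262867, 323577), Pow(Add(Add(Mul(-12599, Pow(210070, -1)), Mul(167950, Pow(-124579, -1))), Function('U')(-61)), -1)) = Mul(Add(262867, 323577), Pow(Add(Add(Mul(-12599, Pow(210070, -1)), Mul(167950, Pow(-124579, -1))), Add(875, Mul(10, -61))), -1)) = Mul(586444, Pow(Add(Add(Mul(-12599, Rational(1, 210070)), Mul(167950, Rational(-1, 124579))), Add(875, -610)), -1)) = Mul(586444, Pow(Add(Add(Rational(-12599, 210070), Rational(-167950, 124579)), 265), -1)) = Mul(586444, Pow(Add(Rational(-5264403903, 3738615790), 265), -1)) = Mul(586444, Pow(Rational(985468780447, 3738615790), -1)) = Mul(586444, Rational(3738615790, 985468780447)) = Rational(2192488798350760, 985468780447)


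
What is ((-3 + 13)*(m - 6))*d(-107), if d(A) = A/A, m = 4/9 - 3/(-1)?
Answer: -230/9 ≈ -25.556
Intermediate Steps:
m = 31/9 (m = 4*(⅑) - 3*(-1) = 4/9 + 3 = 31/9 ≈ 3.4444)
d(A) = 1
((-3 + 13)*(m - 6))*d(-107) = ((-3 + 13)*(31/9 - 6))*1 = (10*(-23/9))*1 = -230/9*1 = -230/9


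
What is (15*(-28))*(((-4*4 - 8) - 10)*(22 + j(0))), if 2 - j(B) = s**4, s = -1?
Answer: 328440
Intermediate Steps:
j(B) = 1 (j(B) = 2 - 1*(-1)**4 = 2 - 1*1 = 2 - 1 = 1)
(15*(-28))*(((-4*4 - 8) - 10)*(22 + j(0))) = (15*(-28))*(((-4*4 - 8) - 10)*(22 + 1)) = -420*((-16 - 8) - 10)*23 = -420*(-24 - 10)*23 = -(-14280)*23 = -420*(-782) = 328440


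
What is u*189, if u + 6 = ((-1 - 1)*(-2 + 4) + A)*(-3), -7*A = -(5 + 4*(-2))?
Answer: 1377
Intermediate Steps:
A = -3/7 (A = -(-1)*(5 + 4*(-2))/7 = -(-1)*(5 - 8)/7 = -(-1)*(-3)/7 = -⅐*3 = -3/7 ≈ -0.42857)
u = 51/7 (u = -6 + ((-1 - 1)*(-2 + 4) - 3/7)*(-3) = -6 + (-2*2 - 3/7)*(-3) = -6 + (-4 - 3/7)*(-3) = -6 - 31/7*(-3) = -6 + 93/7 = 51/7 ≈ 7.2857)
u*189 = (51/7)*189 = 1377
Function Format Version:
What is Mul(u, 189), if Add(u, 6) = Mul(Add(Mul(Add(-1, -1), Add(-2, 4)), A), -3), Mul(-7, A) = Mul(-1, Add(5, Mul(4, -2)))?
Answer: 1377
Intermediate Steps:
A = Rational(-3, 7) (A = Mul(Rational(-1, 7), Mul(-1, Add(5, Mul(4, -2)))) = Mul(Rational(-1, 7), Mul(-1, Add(5, -8))) = Mul(Rational(-1, 7), Mul(-1, -3)) = Mul(Rational(-1, 7), 3) = Rational(-3, 7) ≈ -0.42857)
u = Rational(51, 7) (u = Add(-6, Mul(Add(Mul(Add(-1, -1), Add(-2, 4)), Rational(-3, 7)), -3)) = Add(-6, Mul(Add(Mul(-2, 2), Rational(-3, 7)), -3)) = Add(-6, Mul(Add(-4, Rational(-3, 7)), -3)) = Add(-6, Mul(Rational(-31, 7), -3)) = Add(-6, Rational(93, 7)) = Rational(51, 7) ≈ 7.2857)
Mul(u, 189) = Mul(Rational(51, 7), 189) = 1377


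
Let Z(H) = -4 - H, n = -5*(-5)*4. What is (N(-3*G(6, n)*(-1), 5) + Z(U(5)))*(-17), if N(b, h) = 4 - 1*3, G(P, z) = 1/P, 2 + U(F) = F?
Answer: 102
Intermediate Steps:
U(F) = -2 + F
n = 100 (n = 25*4 = 100)
N(b, h) = 1 (N(b, h) = 4 - 3 = 1)
(N(-3*G(6, n)*(-1), 5) + Z(U(5)))*(-17) = (1 + (-4 - (-2 + 5)))*(-17) = (1 + (-4 - 1*3))*(-17) = (1 + (-4 - 3))*(-17) = (1 - 7)*(-17) = -6*(-17) = 102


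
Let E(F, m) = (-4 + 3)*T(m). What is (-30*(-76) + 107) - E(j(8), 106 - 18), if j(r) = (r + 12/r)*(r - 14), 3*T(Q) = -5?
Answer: 7156/3 ≈ 2385.3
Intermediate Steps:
T(Q) = -5/3 (T(Q) = (1/3)*(-5) = -5/3)
j(r) = (-14 + r)*(r + 12/r) (j(r) = (r + 12/r)*(-14 + r) = (-14 + r)*(r + 12/r))
E(F, m) = 5/3 (E(F, m) = (-4 + 3)*(-5/3) = -1*(-5/3) = 5/3)
(-30*(-76) + 107) - E(j(8), 106 - 18) = (-30*(-76) + 107) - 1*5/3 = (2280 + 107) - 5/3 = 2387 - 5/3 = 7156/3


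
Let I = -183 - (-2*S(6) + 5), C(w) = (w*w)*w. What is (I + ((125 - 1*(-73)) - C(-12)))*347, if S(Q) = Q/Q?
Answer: 603780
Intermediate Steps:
S(Q) = 1
C(w) = w³ (C(w) = w²*w = w³)
I = -186 (I = -183 - (-2*1 + 5) = -183 - (-2 + 5) = -183 - 1*3 = -183 - 3 = -186)
(I + ((125 - 1*(-73)) - C(-12)))*347 = (-186 + ((125 - 1*(-73)) - 1*(-12)³))*347 = (-186 + ((125 + 73) - 1*(-1728)))*347 = (-186 + (198 + 1728))*347 = (-186 + 1926)*347 = 1740*347 = 603780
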